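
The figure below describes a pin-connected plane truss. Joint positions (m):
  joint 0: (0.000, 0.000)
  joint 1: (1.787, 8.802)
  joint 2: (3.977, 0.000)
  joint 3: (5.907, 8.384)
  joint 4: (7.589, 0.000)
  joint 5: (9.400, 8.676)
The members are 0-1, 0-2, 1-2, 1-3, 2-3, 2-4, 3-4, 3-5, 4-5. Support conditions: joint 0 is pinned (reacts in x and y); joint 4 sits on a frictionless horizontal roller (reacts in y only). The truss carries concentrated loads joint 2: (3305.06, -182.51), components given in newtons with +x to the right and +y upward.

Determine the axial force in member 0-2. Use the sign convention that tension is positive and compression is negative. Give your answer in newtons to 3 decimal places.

3322.696

N=6 nodes, M=9 members, R=3 reactions → 2N=12, M+R=12
member 0 (0-1): L=8.9816, (cx,cy)=(0.1990,0.9800)
member 1 (0-2): L=3.9770, (cx,cy)=(1.0000,0.0000)
member 2 (1-2): L=9.0704, (cx,cy)=(0.2414,-0.9704)
member 3 (1-3): L=4.1412, (cx,cy)=(0.9949,-0.1009)
member 4 (2-3): L=8.6033, (cx,cy)=(0.2243,0.9745)
member 5 (2-4): L=3.6120, (cx,cy)=(1.0000,0.0000)
member 6 (3-4): L=8.5511, (cx,cy)=(0.1967,-0.9805)
member 7 (3-5): L=3.5052, (cx,cy)=(0.9965,0.0833)
member 8 (4-5): L=8.8630, (cx,cy)=(0.2043,0.9789)
solve A·x = −loads:
  F[0-1] = -88.6381 N (compression)
  F[0-2] = +3322.6957 N (tension)
  F[1-2] = +93.7240 N (tension)
  F[1-3] = -40.4717 N (compression)
  F[2-3] = +93.9535 N (tension)
  F[2-4] = +19.1881 N (tension)
  F[3-4] = -97.5498 N (compression)
  F[3-5] = -0.0000 N (tension)
  F[4-5] = -0.0000 N (tension)
  Rx@0 = -3305.0600 N
  Ry@0 = +86.8660 N
  Ry@4 = +95.6440 N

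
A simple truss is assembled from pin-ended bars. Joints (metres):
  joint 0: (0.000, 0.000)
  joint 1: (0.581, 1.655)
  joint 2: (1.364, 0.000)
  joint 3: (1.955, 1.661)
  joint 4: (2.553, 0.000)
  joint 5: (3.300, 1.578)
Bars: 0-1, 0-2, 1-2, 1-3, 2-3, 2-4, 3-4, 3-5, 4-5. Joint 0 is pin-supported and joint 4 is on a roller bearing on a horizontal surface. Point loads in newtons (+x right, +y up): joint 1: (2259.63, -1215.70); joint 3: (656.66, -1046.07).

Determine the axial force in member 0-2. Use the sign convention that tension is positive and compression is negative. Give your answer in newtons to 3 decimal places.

2667.746

N=6 nodes, M=9 members, R=3 reactions → 2N=12, M+R=12
member 0 (0-1): L=1.7540, (cx,cy)=(0.3312,0.9435)
member 1 (0-2): L=1.3640, (cx,cy)=(1.0000,0.0000)
member 2 (1-2): L=1.8309, (cx,cy)=(0.4277,-0.9039)
member 3 (1-3): L=1.3740, (cx,cy)=(1.0000,0.0044)
member 4 (2-3): L=1.7630, (cx,cy)=(0.3352,0.9421)
member 5 (2-4): L=1.1890, (cx,cy)=(1.0000,0.0000)
member 6 (3-4): L=1.7654, (cx,cy)=(0.3387,-0.9409)
member 7 (3-5): L=1.3476, (cx,cy)=(0.9981,-0.0616)
member 8 (4-5): L=1.7459, (cx,cy)=(0.4279,0.9038)
solve A·x = −loads:
  F[0-1] = +750.3459 N (tension)
  F[0-2] = +2667.7461 N (tension)
  F[1-2] = -2133.4256 N (compression)
  F[1-3] = -1098.7079 N (compression)
  F[2-3] = +2046.9211 N (tension)
  F[2-4] = +1069.1839 N (tension)
  F[3-4] = -3156.3599 N (compression)
  F[3-5] = -0.0000 N (compression)
  F[4-5] = +0.0000 N (tension)
  Rx@0 = -2916.2900 N
  Ry@0 = -707.9865 N
  Ry@4 = +2969.7565 N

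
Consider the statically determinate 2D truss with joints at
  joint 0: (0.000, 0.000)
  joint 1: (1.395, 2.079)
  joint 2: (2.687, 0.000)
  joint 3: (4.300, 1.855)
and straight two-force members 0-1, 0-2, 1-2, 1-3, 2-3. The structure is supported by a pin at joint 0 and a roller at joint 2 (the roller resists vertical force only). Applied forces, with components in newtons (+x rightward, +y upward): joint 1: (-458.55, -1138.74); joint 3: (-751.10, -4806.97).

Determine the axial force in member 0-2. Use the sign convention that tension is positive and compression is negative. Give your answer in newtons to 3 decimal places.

N=4 nodes, M=5 members, R=3 reactions → 2N=8, M+R=8
member 0 (0-1): L=2.5037, (cx,cy)=(0.5572,0.8304)
member 1 (0-2): L=2.6870, (cx,cy)=(1.0000,0.0000)
member 2 (1-2): L=2.4478, (cx,cy)=(0.5278,-0.8493)
member 3 (1-3): L=2.9136, (cx,cy)=(0.9970,-0.0769)
member 4 (2-3): L=2.4582, (cx,cy)=(0.6562,0.7546)
solve A·x = −loads:
  F[0-1] = +1763.9317 N (tension)
  F[0-2] = -2192.4887 N (compression)
  F[1-2] = -3356.9922 N (compression)
  F[1-3] = +3222.8504 N (tension)
  F[2-3] = -6041.7576 N (compression)
  Rx@0 = +1209.6500 N
  Ry@0 = -1464.7468 N
  Ry@2 = +7410.4568 N

-2192.489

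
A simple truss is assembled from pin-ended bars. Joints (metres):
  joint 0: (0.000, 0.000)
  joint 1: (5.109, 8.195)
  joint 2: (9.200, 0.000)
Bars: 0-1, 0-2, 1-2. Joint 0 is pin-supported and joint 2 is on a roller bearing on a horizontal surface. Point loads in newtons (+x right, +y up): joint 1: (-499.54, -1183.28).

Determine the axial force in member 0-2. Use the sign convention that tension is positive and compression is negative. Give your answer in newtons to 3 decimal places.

105.900

N=3 nodes, M=3 members, R=3 reactions → 2N=6, M+R=6
member 0 (0-1): L=9.6571, (cx,cy)=(0.5290,0.8486)
member 1 (0-2): L=9.2000, (cx,cy)=(1.0000,0.0000)
member 2 (1-2): L=9.1594, (cx,cy)=(0.4466,-0.8947)
solve A·x = −loads:
  F[0-1] = -1144.4119 N (compression)
  F[0-2] = +105.8995 N (tension)
  F[1-2] = -237.0996 N (compression)
  Rx@0 = +499.5400 N
  Ry@0 = +971.1444 N
  Ry@2 = +212.1356 N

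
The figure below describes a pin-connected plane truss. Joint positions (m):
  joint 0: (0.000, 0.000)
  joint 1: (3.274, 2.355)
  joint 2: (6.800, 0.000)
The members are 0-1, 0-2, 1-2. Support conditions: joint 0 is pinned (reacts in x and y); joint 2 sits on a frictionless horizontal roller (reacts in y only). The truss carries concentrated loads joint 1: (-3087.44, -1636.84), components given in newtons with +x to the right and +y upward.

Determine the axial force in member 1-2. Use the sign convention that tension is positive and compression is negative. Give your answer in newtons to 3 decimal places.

N=3 nodes, M=3 members, R=3 reactions → 2N=6, M+R=6
member 0 (0-1): L=4.0330, (cx,cy)=(0.8118,0.5839)
member 1 (0-2): L=6.8000, (cx,cy)=(1.0000,0.0000)
member 2 (1-2): L=4.2401, (cx,cy)=(0.8316,-0.5554)
solve A·x = −loads:
  F[0-1] = -3284.6319 N (compression)
  F[0-2] = -420.9682 N (compression)
  F[1-2] = +506.2279 N (tension)
  Rx@0 = +3087.4400 N
  Ry@0 = +1918.0028 N
  Ry@2 = -281.1628 N

506.228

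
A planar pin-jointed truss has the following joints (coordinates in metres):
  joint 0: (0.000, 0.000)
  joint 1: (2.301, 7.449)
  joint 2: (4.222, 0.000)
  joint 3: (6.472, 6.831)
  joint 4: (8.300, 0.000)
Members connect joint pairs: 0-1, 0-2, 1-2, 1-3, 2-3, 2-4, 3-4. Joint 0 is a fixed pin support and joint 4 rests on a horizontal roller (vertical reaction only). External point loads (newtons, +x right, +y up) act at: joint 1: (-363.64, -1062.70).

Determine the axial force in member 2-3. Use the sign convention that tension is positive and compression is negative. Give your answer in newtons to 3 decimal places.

N=5 nodes, M=7 members, R=3 reactions → 2N=10, M+R=10
member 0 (0-1): L=7.7963, (cx,cy)=(0.2951,0.9555)
member 1 (0-2): L=4.2220, (cx,cy)=(1.0000,0.0000)
member 2 (1-2): L=7.6927, (cx,cy)=(0.2497,-0.9683)
member 3 (1-3): L=4.2165, (cx,cy)=(0.9892,-0.1466)
member 4 (2-3): L=7.1920, (cx,cy)=(0.3128,0.9498)
member 5 (2-4): L=4.0780, (cx,cy)=(1.0000,0.0000)
member 6 (3-4): L=7.0714, (cx,cy)=(0.2585,-0.9660)
solve A·x = −loads:
  F[0-1] = -1145.4710 N (compression)
  F[0-2] = -25.5654 N (compression)
  F[1-2] = +30.0185 N (tension)
  F[1-3] = +18.2666 N (tension)
  F[2-3] = -30.6037 N (compression)
  F[2-4] = -8.4950 N (compression)
  F[3-4] = +32.8618 N (tension)
  Rx@0 = +363.6400 N
  Ry@0 = +1094.4448 N
  Ry@4 = -31.7448 N

-30.604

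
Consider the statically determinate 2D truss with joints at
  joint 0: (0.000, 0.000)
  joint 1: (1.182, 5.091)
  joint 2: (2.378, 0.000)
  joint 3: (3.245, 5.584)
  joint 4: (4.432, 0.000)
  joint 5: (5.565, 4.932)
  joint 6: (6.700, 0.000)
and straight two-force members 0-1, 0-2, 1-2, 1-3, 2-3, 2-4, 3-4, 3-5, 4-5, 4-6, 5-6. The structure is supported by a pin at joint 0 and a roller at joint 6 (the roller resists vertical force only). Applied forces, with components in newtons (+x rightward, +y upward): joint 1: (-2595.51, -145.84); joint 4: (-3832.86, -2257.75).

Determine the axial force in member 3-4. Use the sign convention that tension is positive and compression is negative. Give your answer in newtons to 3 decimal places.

2715.085

N=7 nodes, M=11 members, R=3 reactions → 2N=14, M+R=14
member 0 (0-1): L=5.2264, (cx,cy)=(0.2262,0.9741)
member 1 (0-2): L=2.3780, (cx,cy)=(1.0000,0.0000)
member 2 (1-2): L=5.2296, (cx,cy)=(0.2287,-0.9735)
member 3 (1-3): L=2.1211, (cx,cy)=(0.9726,0.2324)
member 4 (2-3): L=5.6509, (cx,cy)=(0.1534,0.9882)
member 5 (2-4): L=2.0540, (cx,cy)=(1.0000,0.0000)
member 6 (3-4): L=5.7088, (cx,cy)=(0.2079,-0.9781)
member 7 (3-5): L=2.4099, (cx,cy)=(0.9627,-0.2706)
member 8 (4-5): L=5.0605, (cx,cy)=(0.2239,0.9746)
member 9 (4-6): L=2.2680, (cx,cy)=(1.0000,0.0000)
member 10 (5-6): L=5.0609, (cx,cy)=(0.2243,-0.9745)
solve A·x = −loads:
  F[0-1] = -2932.5580 N (compression)
  F[0-2] = -5765.1460 N (compression)
  F[1-2] = +3085.6391 N (tension)
  F[1-3] = +1261.1438 N (tension)
  F[2-3] = -3039.8533 N (compression)
  F[2-4] = -4593.0710 N (compression)
  F[3-4] = +2715.0845 N (tension)
  F[3-5] = +203.2553 N (tension)
  F[4-5] = -408.3620 N (compression)
  F[4-6] = -104.2457 N (compression)
  F[5-6] = +464.8269 N (tension)
  Rx@0 = +6428.3700 N
  Ry@0 = +2856.5766 N
  Ry@6 = -452.9866 N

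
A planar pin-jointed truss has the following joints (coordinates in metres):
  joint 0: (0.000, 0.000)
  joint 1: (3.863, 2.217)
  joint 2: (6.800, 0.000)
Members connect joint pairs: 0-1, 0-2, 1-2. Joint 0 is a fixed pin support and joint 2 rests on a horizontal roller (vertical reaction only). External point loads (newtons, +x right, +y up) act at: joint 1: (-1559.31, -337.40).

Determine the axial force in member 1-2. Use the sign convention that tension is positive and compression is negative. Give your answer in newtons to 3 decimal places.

525.678

N=3 nodes, M=3 members, R=3 reactions → 2N=6, M+R=6
member 0 (0-1): L=4.4540, (cx,cy)=(0.8673,0.4978)
member 1 (0-2): L=6.8000, (cx,cy)=(1.0000,0.0000)
member 2 (1-2): L=3.6798, (cx,cy)=(0.7981,-0.6025)
solve A·x = −loads:
  F[0-1] = -1314.1082 N (compression)
  F[0-2] = -419.5630 N (compression)
  F[1-2] = +525.6777 N (tension)
  Rx@0 = +1559.3100 N
  Ry@0 = +654.1080 N
  Ry@2 = -316.7080 N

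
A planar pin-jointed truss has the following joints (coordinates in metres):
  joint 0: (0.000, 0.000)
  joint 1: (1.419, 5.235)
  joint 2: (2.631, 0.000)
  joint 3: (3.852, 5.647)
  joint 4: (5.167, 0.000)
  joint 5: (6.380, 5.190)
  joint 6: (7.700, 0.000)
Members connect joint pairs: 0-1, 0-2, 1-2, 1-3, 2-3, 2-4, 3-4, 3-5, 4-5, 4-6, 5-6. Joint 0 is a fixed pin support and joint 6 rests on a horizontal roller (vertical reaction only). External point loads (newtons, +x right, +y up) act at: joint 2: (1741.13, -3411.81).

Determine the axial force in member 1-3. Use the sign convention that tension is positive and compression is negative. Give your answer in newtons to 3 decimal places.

-1101.688

N=7 nodes, M=11 members, R=3 reactions → 2N=14, M+R=14
member 0 (0-1): L=5.4239, (cx,cy)=(0.2616,0.9652)
member 1 (0-2): L=2.6310, (cx,cy)=(1.0000,0.0000)
member 2 (1-2): L=5.3735, (cx,cy)=(0.2256,-0.9742)
member 3 (1-3): L=2.4676, (cx,cy)=(0.9860,0.1670)
member 4 (2-3): L=5.7775, (cx,cy)=(0.2113,0.9774)
member 5 (2-4): L=2.5360, (cx,cy)=(1.0000,0.0000)
member 6 (3-4): L=5.7981, (cx,cy)=(0.2268,-0.9739)
member 7 (3-5): L=2.5690, (cx,cy)=(0.9841,-0.1779)
member 8 (4-5): L=5.3299, (cx,cy)=(0.2276,0.9738)
member 9 (4-6): L=2.5330, (cx,cy)=(1.0000,0.0000)
member 10 (5-6): L=5.3552, (cx,cy)=(0.2465,-0.9691)
solve A·x = −loads:
  F[0-1] = -2327.0842 N (compression)
  F[0-2] = +2349.9405 N (tension)
  F[1-2] = +2116.6388 N (tension)
  F[1-3] = -1101.6878 N (compression)
  F[2-3] = +1380.9051 N (tension)
  F[2-4] = +794.3872 N (tension)
  F[3-4] = -1095.6416 N (compression)
  F[3-5] = -554.7451 N (compression)
  F[4-5] = +1095.8480 N (tension)
  F[4-6] = +296.4978 N (tension)
  F[5-6] = -1202.8897 N (compression)
  Rx@0 = -1741.1300 N
  Ry@0 = +2246.0344 N
  Ry@6 = +1165.7756 N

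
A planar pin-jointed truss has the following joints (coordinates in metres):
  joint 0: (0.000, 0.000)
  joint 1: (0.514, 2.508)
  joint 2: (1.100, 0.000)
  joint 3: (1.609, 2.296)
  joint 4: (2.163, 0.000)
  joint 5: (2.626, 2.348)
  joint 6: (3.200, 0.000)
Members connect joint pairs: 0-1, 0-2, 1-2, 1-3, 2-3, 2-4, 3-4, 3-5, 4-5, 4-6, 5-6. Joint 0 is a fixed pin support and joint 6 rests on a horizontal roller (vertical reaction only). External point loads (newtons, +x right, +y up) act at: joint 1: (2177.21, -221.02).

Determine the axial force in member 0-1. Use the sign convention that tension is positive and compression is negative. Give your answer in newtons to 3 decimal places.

N=7 nodes, M=11 members, R=3 reactions → 2N=14, M+R=14
member 0 (0-1): L=2.5601, (cx,cy)=(0.2008,0.9796)
member 1 (0-2): L=1.1000, (cx,cy)=(1.0000,0.0000)
member 2 (1-2): L=2.5756, (cx,cy)=(0.2275,-0.9738)
member 3 (1-3): L=1.1153, (cx,cy)=(0.9818,-0.1901)
member 4 (2-3): L=2.3517, (cx,cy)=(0.2164,0.9763)
member 5 (2-4): L=1.0630, (cx,cy)=(1.0000,0.0000)
member 6 (3-4): L=2.3619, (cx,cy)=(0.2346,-0.9721)
member 7 (3-5): L=1.0183, (cx,cy)=(0.9987,0.0511)
member 8 (4-5): L=2.3932, (cx,cy)=(0.1935,0.9811)
member 9 (4-6): L=1.0370, (cx,cy)=(1.0000,0.0000)
member 10 (5-6): L=2.4171, (cx,cy)=(0.2375,-0.9714)
solve A·x = −loads:
  F[0-1] = +1552.4810 N (tension)
  F[0-2] = +1865.5166 N (tension)
  F[1-2] = -1485.0804 N (compression)
  F[1-3] = -1555.9921 N (compression)
  F[2-3] = +1481.2402 N (tension)
  F[2-4] = +1207.0324 N (tension)
  F[3-4] = -1832.7556 N (compression)
  F[3-5] = -778.1606 N (compression)
  F[4-5] = +1815.9334 N (tension)
  F[4-6] = +425.8282 N (tension)
  F[5-6] = -1793.1841 N (compression)
  Rx@0 = -2177.2100 N
  Ry@0 = -1520.8697 N
  Ry@6 = +1741.8897 N

1552.481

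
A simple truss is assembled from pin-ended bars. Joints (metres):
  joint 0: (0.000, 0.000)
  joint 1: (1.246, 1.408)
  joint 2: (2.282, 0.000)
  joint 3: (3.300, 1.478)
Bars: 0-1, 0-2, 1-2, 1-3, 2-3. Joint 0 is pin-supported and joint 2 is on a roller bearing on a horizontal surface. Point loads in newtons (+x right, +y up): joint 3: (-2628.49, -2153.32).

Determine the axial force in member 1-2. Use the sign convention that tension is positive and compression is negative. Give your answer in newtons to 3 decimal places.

871.363

N=4 nodes, M=5 members, R=3 reactions → 2N=8, M+R=8
member 0 (0-1): L=1.8802, (cx,cy)=(0.6627,0.7489)
member 1 (0-2): L=2.2820, (cx,cy)=(1.0000,0.0000)
member 2 (1-2): L=1.7481, (cx,cy)=(0.5927,-0.8055)
member 3 (1-3): L=2.0552, (cx,cy)=(0.9994,0.0341)
member 4 (2-3): L=1.7947, (cx,cy)=(0.5672,0.8236)
solve A·x = −loads:
  F[0-1] = -990.5768 N (compression)
  F[0-2] = -1972.0233 N (compression)
  F[1-2] = +871.3627 N (tension)
  F[1-3] = -1173.5629 N (compression)
  F[2-3] = -2566.1325 N (compression)
  Rx@0 = +2628.4900 N
  Ry@0 = +741.8179 N
  Ry@2 = +1411.5021 N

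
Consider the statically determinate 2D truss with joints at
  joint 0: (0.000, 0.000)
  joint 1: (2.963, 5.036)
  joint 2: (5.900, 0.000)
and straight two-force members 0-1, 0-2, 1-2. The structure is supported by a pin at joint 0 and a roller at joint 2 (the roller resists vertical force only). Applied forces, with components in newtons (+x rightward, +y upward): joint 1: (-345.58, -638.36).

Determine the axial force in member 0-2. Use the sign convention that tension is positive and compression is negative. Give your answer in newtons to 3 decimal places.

14.938

N=3 nodes, M=3 members, R=3 reactions → 2N=6, M+R=6
member 0 (0-1): L=5.8430, (cx,cy)=(0.5071,0.8619)
member 1 (0-2): L=5.9000, (cx,cy)=(1.0000,0.0000)
member 2 (1-2): L=5.8299, (cx,cy)=(0.5038,-0.8638)
solve A·x = −loads:
  F[0-1] = -710.9370 N (compression)
  F[0-2] = +14.9378 N (tension)
  F[1-2] = -29.6512 N (compression)
  Rx@0 = +345.5800 N
  Ry@0 = +612.7465 N
  Ry@2 = +25.6135 N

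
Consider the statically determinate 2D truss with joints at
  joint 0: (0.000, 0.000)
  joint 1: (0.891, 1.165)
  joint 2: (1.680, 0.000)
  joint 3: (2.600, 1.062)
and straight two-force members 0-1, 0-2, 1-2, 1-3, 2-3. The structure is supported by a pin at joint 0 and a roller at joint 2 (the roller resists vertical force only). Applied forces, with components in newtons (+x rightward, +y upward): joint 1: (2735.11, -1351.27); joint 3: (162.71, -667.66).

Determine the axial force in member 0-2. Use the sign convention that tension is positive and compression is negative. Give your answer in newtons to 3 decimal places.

N=4 nodes, M=5 members, R=3 reactions → 2N=8, M+R=8
member 0 (0-1): L=1.4667, (cx,cy)=(0.6075,0.7943)
member 1 (0-2): L=1.6800, (cx,cy)=(1.0000,0.0000)
member 2 (1-2): L=1.4070, (cx,cy)=(0.5608,-0.8280)
member 3 (1-3): L=1.7121, (cx,cy)=(0.9982,-0.0602)
member 4 (2-3): L=1.4051, (cx,cy)=(0.6548,0.7558)
solve A·x = −loads:
  F[0-1] = +2178.6376 N (tension)
  F[0-2] = +1574.2961 N (tension)
  F[1-2] = -3773.3314 N (compression)
  F[1-3] = +705.6021 N (tension)
  F[2-3] = -827.1847 N (compression)
  Rx@0 = -2897.8200 N
  Ry@0 = -1730.5335 N
  Ry@2 = +3749.4635 N

1574.296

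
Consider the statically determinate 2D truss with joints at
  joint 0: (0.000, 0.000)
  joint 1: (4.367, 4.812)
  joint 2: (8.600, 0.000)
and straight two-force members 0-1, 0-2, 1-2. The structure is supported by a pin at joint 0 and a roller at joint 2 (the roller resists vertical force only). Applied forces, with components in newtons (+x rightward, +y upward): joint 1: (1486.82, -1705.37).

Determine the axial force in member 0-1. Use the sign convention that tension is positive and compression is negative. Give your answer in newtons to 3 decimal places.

N=3 nodes, M=3 members, R=3 reactions → 2N=6, M+R=6
member 0 (0-1): L=6.4982, (cx,cy)=(0.6720,0.7405)
member 1 (0-2): L=8.6000, (cx,cy)=(1.0000,0.0000)
member 2 (1-2): L=6.4089, (cx,cy)=(0.6605,-0.7508)
solve A·x = −loads:
  F[0-1] = -10.0893 N (compression)
  F[0-2] = +1493.6004 N (tension)
  F[1-2] = -2261.3496 N (compression)
  Rx@0 = -1486.8200 N
  Ry@0 = +7.4713 N
  Ry@2 = +1697.8987 N

-10.089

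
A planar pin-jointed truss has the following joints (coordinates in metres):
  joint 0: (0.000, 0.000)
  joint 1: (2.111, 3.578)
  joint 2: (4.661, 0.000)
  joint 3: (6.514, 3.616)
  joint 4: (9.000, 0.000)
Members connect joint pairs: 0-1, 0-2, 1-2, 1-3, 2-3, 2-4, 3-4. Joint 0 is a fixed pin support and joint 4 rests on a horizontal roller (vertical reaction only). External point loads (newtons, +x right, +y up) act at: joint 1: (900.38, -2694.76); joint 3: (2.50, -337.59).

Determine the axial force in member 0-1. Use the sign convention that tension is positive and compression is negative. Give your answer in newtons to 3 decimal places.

N=5 nodes, M=7 members, R=3 reactions → 2N=10, M+R=10
member 0 (0-1): L=4.1543, (cx,cy)=(0.5081,0.8613)
member 1 (0-2): L=4.6610, (cx,cy)=(1.0000,0.0000)
member 2 (1-2): L=4.3937, (cx,cy)=(0.5804,-0.8143)
member 3 (1-3): L=4.4032, (cx,cy)=(1.0000,0.0086)
member 4 (2-3): L=4.0631, (cx,cy)=(0.4561,0.8900)
member 5 (2-4): L=4.3390, (cx,cy)=(1.0000,0.0000)
member 6 (3-4): L=4.3881, (cx,cy)=(0.5665,-0.8240)
solve A·x = −loads:
  F[0-1] = -2086.4312 N (compression)
  F[0-2] = +1963.0902 N (tension)
  F[1-2] = -1116.3599 N (compression)
  F[1-3] = -1312.7298 N (compression)
  F[2-3] = +1021.5207 N (tension)
  F[2-4] = +849.3145 N (tension)
  F[3-4] = -1499.1550 N (compression)
  Rx@0 = -902.8800 N
  Ry@0 = +1796.9834 N
  Ry@4 = +1235.3666 N

-2086.431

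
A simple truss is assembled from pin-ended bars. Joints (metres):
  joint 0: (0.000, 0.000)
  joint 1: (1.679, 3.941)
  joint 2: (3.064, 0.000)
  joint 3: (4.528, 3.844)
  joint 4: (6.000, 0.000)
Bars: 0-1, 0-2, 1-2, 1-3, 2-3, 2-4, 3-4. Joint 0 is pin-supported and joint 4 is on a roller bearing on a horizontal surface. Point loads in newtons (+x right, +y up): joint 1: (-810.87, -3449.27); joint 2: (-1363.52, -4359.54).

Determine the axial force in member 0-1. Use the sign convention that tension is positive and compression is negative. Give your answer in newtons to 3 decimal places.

-5597.816

N=5 nodes, M=7 members, R=3 reactions → 2N=10, M+R=10
member 0 (0-1): L=4.2838, (cx,cy)=(0.3919,0.9200)
member 1 (0-2): L=3.0640, (cx,cy)=(1.0000,0.0000)
member 2 (1-2): L=4.1773, (cx,cy)=(0.3316,-0.9434)
member 3 (1-3): L=2.8507, (cx,cy)=(0.9994,-0.0340)
member 4 (2-3): L=4.1133, (cx,cy)=(0.3559,0.9345)
member 5 (2-4): L=2.9360, (cx,cy)=(1.0000,0.0000)
member 6 (3-4): L=4.1162, (cx,cy)=(0.3576,-0.9339)
solve A·x = −loads:
  F[0-1] = -5597.8157 N (compression)
  F[0-2] = +19.6527 N (tension)
  F[1-2] = +1874.9684 N (tension)
  F[1-3] = -2005.9897 N (compression)
  F[2-3] = +2772.1522 N (tension)
  F[2-4] = +1018.1790 N (tension)
  F[3-4] = -2847.1676 N (compression)
  Rx@0 = +2174.3900 N
  Ry@0 = +5149.9240 N
  Ry@4 = +2658.8860 N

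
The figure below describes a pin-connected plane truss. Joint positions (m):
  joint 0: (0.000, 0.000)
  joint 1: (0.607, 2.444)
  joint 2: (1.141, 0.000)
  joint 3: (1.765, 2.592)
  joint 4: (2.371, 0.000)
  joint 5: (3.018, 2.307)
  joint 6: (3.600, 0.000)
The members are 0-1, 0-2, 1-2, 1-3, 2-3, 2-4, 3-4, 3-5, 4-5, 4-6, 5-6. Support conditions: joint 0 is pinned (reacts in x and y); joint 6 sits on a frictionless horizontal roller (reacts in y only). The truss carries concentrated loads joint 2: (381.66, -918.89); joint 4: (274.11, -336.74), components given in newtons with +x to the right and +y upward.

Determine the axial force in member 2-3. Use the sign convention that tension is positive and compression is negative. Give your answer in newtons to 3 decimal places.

N=7 nodes, M=11 members, R=3 reactions → 2N=14, M+R=14
member 0 (0-1): L=2.5183, (cx,cy)=(0.2410,0.9705)
member 1 (0-2): L=1.1410, (cx,cy)=(1.0000,0.0000)
member 2 (1-2): L=2.5017, (cx,cy)=(0.2135,-0.9770)
member 3 (1-3): L=1.1674, (cx,cy)=(0.9919,0.1268)
member 4 (2-3): L=2.6661, (cx,cy)=(0.2341,0.9722)
member 5 (2-4): L=1.2300, (cx,cy)=(1.0000,0.0000)
member 6 (3-4): L=2.6619, (cx,cy)=(0.2277,-0.9737)
member 7 (3-5): L=1.2850, (cx,cy)=(0.9751,-0.2218)
member 8 (4-5): L=2.3960, (cx,cy)=(0.2700,0.9629)
member 9 (4-6): L=1.2290, (cx,cy)=(1.0000,0.0000)
member 10 (5-6): L=2.3793, (cx,cy)=(0.2446,-0.9696)
solve A·x = −loads:
  F[0-1] = -765.1733 N (compression)
  F[0-2] = +840.2076 N (tension)
  F[1-2] = +716.0086 N (tension)
  F[1-3] = -340.0192 N (compression)
  F[2-3] = +225.6516 N (tension)
  F[2-4] = +558.5711 N (tension)
  F[3-4] = -121.0204 N (compression)
  F[3-5] = -263.4718 N (compression)
  F[4-5] = +472.1213 N (tension)
  F[4-6] = +129.4219 N (tension)
  F[5-6] = -529.0910 N (compression)
  Rx@0 = -655.7700 N
  Ry@0 = +742.6122 N
  Ry@6 = +513.0178 N

225.652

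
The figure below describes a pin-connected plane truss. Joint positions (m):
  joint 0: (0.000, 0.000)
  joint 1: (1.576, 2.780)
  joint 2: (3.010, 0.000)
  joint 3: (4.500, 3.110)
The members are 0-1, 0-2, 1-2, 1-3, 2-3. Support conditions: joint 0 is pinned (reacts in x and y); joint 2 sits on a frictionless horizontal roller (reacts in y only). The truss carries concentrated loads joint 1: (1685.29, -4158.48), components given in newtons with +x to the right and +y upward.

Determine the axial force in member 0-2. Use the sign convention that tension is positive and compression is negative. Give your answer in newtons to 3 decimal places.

1926.019

N=4 nodes, M=5 members, R=3 reactions → 2N=8, M+R=8
member 0 (0-1): L=3.1956, (cx,cy)=(0.4932,0.8699)
member 1 (0-2): L=3.0100, (cx,cy)=(1.0000,0.0000)
member 2 (1-2): L=3.1281, (cx,cy)=(0.4584,-0.8887)
member 3 (1-3): L=2.9426, (cx,cy)=(0.9937,0.1121)
member 4 (2-3): L=3.4485, (cx,cy)=(0.4321,0.9018)
solve A·x = −loads:
  F[0-1] = -488.1250 N (compression)
  F[0-2] = +1926.0189 N (tension)
  F[1-2] = -4201.3260 N (compression)
  F[1-3] = +0.0000 N (tension)
  F[2-3] = +0.0000 N (tension)
  Rx@0 = -1685.2900 N
  Ry@0 = +424.6359 N
  Ry@2 = +3733.8441 N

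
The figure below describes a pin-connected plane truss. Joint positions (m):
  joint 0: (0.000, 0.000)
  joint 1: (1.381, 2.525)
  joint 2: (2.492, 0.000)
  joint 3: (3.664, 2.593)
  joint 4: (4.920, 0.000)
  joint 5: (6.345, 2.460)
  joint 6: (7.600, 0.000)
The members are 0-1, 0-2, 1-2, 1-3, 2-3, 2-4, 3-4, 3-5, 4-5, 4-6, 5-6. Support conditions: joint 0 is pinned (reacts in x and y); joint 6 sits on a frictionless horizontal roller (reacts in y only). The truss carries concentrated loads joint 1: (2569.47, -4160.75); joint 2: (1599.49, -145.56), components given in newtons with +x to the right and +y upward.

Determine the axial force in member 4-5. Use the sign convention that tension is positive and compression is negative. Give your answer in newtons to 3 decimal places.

1814.825

N=7 nodes, M=11 members, R=3 reactions → 2N=14, M+R=14
member 0 (0-1): L=2.8780, (cx,cy)=(0.4798,0.8774)
member 1 (0-2): L=2.4920, (cx,cy)=(1.0000,0.0000)
member 2 (1-2): L=2.7586, (cx,cy)=(0.4027,-0.9153)
member 3 (1-3): L=2.2840, (cx,cy)=(0.9996,0.0298)
member 4 (2-3): L=2.8456, (cx,cy)=(0.4119,0.9112)
member 5 (2-4): L=2.4280, (cx,cy)=(1.0000,0.0000)
member 6 (3-4): L=2.8812, (cx,cy)=(0.4359,-0.9000)
member 7 (3-5): L=2.6843, (cx,cy)=(0.9988,-0.0495)
member 8 (4-5): L=2.8429, (cx,cy)=(0.5012,0.8653)
member 9 (4-6): L=2.6800, (cx,cy)=(1.0000,0.0000)
member 10 (5-6): L=2.7616, (cx,cy)=(0.4544,-0.8908)
solve A·x = −loads:
  F[0-1] = -3019.1546 N (compression)
  F[0-2] = +5617.7012 N (tension)
  F[1-2] = -1759.4716 N (compression)
  F[1-3] = -3311.0718 N (compression)
  F[2-3] = +1927.0720 N (tension)
  F[2-4] = +2515.9025 N (tension)
  F[3-4] = -1744.9052 N (compression)
  F[3-5] = -1757.3995 N (compression)
  F[4-5] = +1814.8247 N (tension)
  F[4-6] = +845.5705 N (tension)
  F[5-6] = -1860.6827 N (compression)
  Rx@0 = -4168.9600 N
  Ry@0 = +2648.8570 N
  Ry@6 = +1657.4530 N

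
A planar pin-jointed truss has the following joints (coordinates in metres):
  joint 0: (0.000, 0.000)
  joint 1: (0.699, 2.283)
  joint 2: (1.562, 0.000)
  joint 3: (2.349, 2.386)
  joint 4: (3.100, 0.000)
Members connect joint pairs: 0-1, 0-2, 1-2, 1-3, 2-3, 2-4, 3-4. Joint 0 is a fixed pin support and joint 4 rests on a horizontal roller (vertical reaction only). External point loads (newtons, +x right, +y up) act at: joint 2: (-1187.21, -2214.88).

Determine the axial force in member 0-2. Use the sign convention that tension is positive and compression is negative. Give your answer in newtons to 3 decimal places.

N=5 nodes, M=7 members, R=3 reactions → 2N=10, M+R=10
member 0 (0-1): L=2.3876, (cx,cy)=(0.2928,0.9562)
member 1 (0-2): L=1.5620, (cx,cy)=(1.0000,0.0000)
member 2 (1-2): L=2.4407, (cx,cy)=(0.3536,-0.9354)
member 3 (1-3): L=1.6532, (cx,cy)=(0.9981,0.0623)
member 4 (2-3): L=2.5124, (cx,cy)=(0.3132,0.9497)
member 5 (2-4): L=1.5380, (cx,cy)=(1.0000,0.0000)
member 6 (3-4): L=2.5014, (cx,cy)=(0.3002,-0.9539)
solve A·x = −loads:
  F[0-1] = -1149.2186 N (compression)
  F[0-2] = -850.7634 N (compression)
  F[1-2] = +1125.7387 N (tension)
  F[1-3] = -735.9282 N (compression)
  F[2-3] = +1223.4353 N (tension)
  F[2-4] = +351.2684 N (tension)
  F[3-4] = -1169.9898 N (compression)
  Rx@0 = +1187.2100 N
  Ry@0 = +1098.8663 N
  Ry@4 = +1116.0137 N

-850.763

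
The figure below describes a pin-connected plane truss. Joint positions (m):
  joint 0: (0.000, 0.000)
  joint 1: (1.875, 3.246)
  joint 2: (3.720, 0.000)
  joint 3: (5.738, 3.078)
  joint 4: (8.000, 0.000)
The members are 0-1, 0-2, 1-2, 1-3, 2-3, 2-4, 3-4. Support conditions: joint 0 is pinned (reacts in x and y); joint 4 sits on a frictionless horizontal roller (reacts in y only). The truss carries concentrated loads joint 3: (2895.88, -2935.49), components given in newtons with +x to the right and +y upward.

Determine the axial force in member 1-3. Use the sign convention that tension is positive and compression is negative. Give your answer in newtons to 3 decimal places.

334.248

N=5 nodes, M=7 members, R=3 reactions → 2N=10, M+R=10
member 0 (0-1): L=3.7486, (cx,cy)=(0.5002,0.8659)
member 1 (0-2): L=3.7200, (cx,cy)=(1.0000,0.0000)
member 2 (1-2): L=3.7337, (cx,cy)=(0.4941,-0.8694)
member 3 (1-3): L=3.8667, (cx,cy)=(0.9991,-0.0434)
member 4 (2-3): L=3.6805, (cx,cy)=(0.5483,0.8363)
member 5 (2-4): L=4.2800, (cx,cy)=(1.0000,0.0000)
member 6 (3-4): L=3.8198, (cx,cy)=(0.5922,-0.8058)
solve A·x = −loads:
  F[0-1] = +328.1832 N (tension)
  F[0-2] = +2731.7279 N (tension)
  F[1-2] = -343.5819 N (compression)
  F[1-3] = +334.2478 N (tension)
  F[2-3] = +357.1761 N (tension)
  F[2-4] = +2366.1123 N (tension)
  F[3-4] = -3995.5929 N (compression)
  Rx@0 = -2895.8800 N
  Ry@0 = -284.1800 N
  Ry@4 = +3219.6700 N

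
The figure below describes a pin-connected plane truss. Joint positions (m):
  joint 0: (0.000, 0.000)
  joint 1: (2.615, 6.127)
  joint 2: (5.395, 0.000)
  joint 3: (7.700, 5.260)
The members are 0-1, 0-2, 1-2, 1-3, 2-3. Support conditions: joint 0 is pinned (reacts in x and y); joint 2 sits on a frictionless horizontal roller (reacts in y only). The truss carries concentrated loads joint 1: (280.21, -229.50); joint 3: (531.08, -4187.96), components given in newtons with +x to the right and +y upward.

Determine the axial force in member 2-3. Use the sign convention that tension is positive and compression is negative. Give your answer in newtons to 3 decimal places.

N=4 nodes, M=5 members, R=3 reactions → 2N=8, M+R=8
member 0 (0-1): L=6.6617, (cx,cy)=(0.3925,0.9197)
member 1 (0-2): L=5.3950, (cx,cy)=(1.0000,0.0000)
member 2 (1-2): L=6.7282, (cx,cy)=(0.4132,-0.9106)
member 3 (1-3): L=5.1584, (cx,cy)=(0.9858,-0.1681)
member 4 (2-3): L=5.7429, (cx,cy)=(0.4014,0.9159)
solve A·x = −loads:
  F[0-1] = +2725.8483 N (tension)
  F[0-2] = -258.7199 N (compression)
  F[1-2] = -3417.3139 N (compression)
  F[1-3] = +2233.5640 N (tension)
  F[2-3] = -4162.5497 N (compression)
  Rx@0 = -811.2900 N
  Ry@0 = -2507.0557 N
  Ry@2 = +6924.5157 N

-4162.550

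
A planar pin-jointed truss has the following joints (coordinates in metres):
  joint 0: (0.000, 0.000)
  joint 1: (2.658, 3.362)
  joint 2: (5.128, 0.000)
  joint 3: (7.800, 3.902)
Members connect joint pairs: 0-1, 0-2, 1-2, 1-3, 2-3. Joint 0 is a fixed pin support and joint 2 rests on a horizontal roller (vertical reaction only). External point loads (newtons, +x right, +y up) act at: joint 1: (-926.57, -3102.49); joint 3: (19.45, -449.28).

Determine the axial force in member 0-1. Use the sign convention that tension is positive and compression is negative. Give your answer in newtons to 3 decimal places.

-2362.088

N=4 nodes, M=5 members, R=3 reactions → 2N=8, M+R=8
member 0 (0-1): L=4.2858, (cx,cy)=(0.6202,0.7845)
member 1 (0-2): L=5.1280, (cx,cy)=(1.0000,0.0000)
member 2 (1-2): L=4.1718, (cx,cy)=(0.5921,-0.8059)
member 3 (1-3): L=5.1703, (cx,cy)=(0.9945,0.1044)
member 4 (2-3): L=4.7292, (cx,cy)=(0.5650,0.8251)
solve A·x = −loads:
  F[0-1] = -2362.0884 N (compression)
  F[0-2] = +557.8209 N (tension)
  F[1-2] = -1504.5916 N (compression)
  F[1-3] = +354.3910 N (tension)
  F[2-3] = -589.3831 N (compression)
  Rx@0 = +907.1200 N
  Ry@0 = +1852.9463 N
  Ry@2 = +1698.8237 N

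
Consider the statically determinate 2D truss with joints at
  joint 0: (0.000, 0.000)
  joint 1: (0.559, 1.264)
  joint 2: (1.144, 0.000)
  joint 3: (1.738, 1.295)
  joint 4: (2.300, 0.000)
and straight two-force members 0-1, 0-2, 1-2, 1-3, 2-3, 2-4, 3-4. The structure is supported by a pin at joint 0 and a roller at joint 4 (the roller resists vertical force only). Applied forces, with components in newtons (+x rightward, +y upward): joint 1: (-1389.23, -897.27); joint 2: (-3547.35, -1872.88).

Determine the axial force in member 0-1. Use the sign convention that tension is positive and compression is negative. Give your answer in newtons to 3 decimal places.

N=5 nodes, M=7 members, R=3 reactions → 2N=10, M+R=10
member 0 (0-1): L=1.3821, (cx,cy)=(0.4045,0.9146)
member 1 (0-2): L=1.1440, (cx,cy)=(1.0000,0.0000)
member 2 (1-2): L=1.3928, (cx,cy)=(0.4200,-0.9075)
member 3 (1-3): L=1.1794, (cx,cy)=(0.9997,0.0263)
member 4 (2-3): L=1.4247, (cx,cy)=(0.4169,0.9089)
member 5 (2-4): L=1.1560, (cx,cy)=(1.0000,0.0000)
member 6 (3-4): L=1.4117, (cx,cy)=(0.3981,-0.9173)
solve A·x = −loads:
  F[0-1] = -2606.7215 N (compression)
  F[0-2] = -3882.2668 N (compression)
  F[1-2] = +1628.1210 N (tension)
  F[1-3] = -349.0375 N (compression)
  F[2-3] = +434.9356 N (tension)
  F[2-4] = +167.5833 N (tension)
  F[3-4] = -420.9533 N (compression)
  Rx@0 = +4936.5800 N
  Ry@0 = +2383.9926 N
  Ry@4 = +386.1574 N

-2606.722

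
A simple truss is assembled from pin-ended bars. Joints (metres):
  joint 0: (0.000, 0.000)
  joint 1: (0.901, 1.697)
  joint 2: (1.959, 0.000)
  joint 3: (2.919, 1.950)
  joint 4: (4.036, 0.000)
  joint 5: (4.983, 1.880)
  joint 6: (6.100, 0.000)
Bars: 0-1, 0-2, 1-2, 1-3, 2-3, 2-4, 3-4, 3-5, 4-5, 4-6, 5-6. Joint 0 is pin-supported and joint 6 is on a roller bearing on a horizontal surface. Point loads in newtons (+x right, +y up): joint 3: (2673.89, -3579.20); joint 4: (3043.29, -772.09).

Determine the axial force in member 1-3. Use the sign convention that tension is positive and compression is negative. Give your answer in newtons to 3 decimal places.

-1373.609

N=7 nodes, M=11 members, R=3 reactions → 2N=14, M+R=14
member 0 (0-1): L=1.9214, (cx,cy)=(0.4689,0.8832)
member 1 (0-2): L=1.9590, (cx,cy)=(1.0000,0.0000)
member 2 (1-2): L=1.9998, (cx,cy)=(0.5291,-0.8486)
member 3 (1-3): L=2.0338, (cx,cy)=(0.9922,0.1244)
member 4 (2-3): L=2.1735, (cx,cy)=(0.4417,0.8972)
member 5 (2-4): L=2.0770, (cx,cy)=(1.0000,0.0000)
member 6 (3-4): L=2.2473, (cx,cy)=(0.4970,-0.8677)
member 7 (3-5): L=2.0652, (cx,cy)=(0.9994,-0.0339)
member 8 (4-5): L=2.1050, (cx,cy)=(0.4499,0.8931)
member 9 (4-6): L=2.0640, (cx,cy)=(1.0000,0.0000)
member 10 (5-6): L=2.1868, (cx,cy)=(0.5108,-0.8597)
solve A·x = −loads:
  F[0-1] = -1441.2341 N (compression)
  F[0-2] = +6393.0317 N (tension)
  F[1-2] = +1298.7079 N (tension)
  F[1-3] = -1373.6088 N (compression)
  F[2-3] = -1228.3812 N (compression)
  F[2-4] = +7622.6756 N (tension)
  F[3-4] = -2527.9564 N (compression)
  F[3-5] = -3324.7774 N (compression)
  F[4-5] = +3320.6553 N (tension)
  F[4-6] = +1828.9975 N (tension)
  F[5-6] = -3580.7068 N (compression)
  Rx@0 = -5717.1800 N
  Ry@0 = +1272.9416 N
  Ry@6 = +3078.3484 N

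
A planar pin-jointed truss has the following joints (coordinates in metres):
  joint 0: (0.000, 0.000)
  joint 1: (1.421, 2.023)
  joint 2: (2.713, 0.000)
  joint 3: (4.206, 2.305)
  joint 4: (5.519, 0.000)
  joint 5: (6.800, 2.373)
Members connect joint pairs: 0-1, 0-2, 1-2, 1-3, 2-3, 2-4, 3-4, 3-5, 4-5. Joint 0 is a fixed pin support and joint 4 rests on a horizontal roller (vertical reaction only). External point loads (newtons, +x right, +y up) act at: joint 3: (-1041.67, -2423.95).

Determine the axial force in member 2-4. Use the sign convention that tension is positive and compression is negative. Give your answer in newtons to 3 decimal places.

804.449

N=6 nodes, M=9 members, R=3 reactions → 2N=12, M+R=12
member 0 (0-1): L=2.4722, (cx,cy)=(0.5748,0.8183)
member 1 (0-2): L=2.7130, (cx,cy)=(1.0000,0.0000)
member 2 (1-2): L=2.4004, (cx,cy)=(0.5382,-0.8428)
member 3 (1-3): L=2.7992, (cx,cy)=(0.9949,0.1007)
member 4 (2-3): L=2.7463, (cx,cy)=(0.5436,0.8393)
member 5 (2-4): L=2.8060, (cx,cy)=(1.0000,0.0000)
member 6 (3-4): L=2.6527, (cx,cy)=(0.4950,-0.8689)
member 7 (3-5): L=2.5949, (cx,cy)=(0.9997,0.0262)
member 8 (4-5): L=2.6967, (cx,cy)=(0.4750,0.8800)
solve A·x = −loads:
  F[0-1] = -1236.3714 N (compression)
  F[0-2] = -331.0138 N (compression)
  F[1-2] = +1047.3391 N (tension)
  F[1-3] = -1280.9024 N (compression)
  F[2-3] = -1051.6684 N (compression)
  F[2-4] = +804.4490 N (tension)
  F[3-4] = -1625.2769 N (compression)
  F[3-5] = -0.0000 N (compression)
  F[4-5] = +0.0000 N (tension)
  Rx@0 = +1041.6700 N
  Ry@0 = +1011.7224 N
  Ry@4 = +1412.2276 N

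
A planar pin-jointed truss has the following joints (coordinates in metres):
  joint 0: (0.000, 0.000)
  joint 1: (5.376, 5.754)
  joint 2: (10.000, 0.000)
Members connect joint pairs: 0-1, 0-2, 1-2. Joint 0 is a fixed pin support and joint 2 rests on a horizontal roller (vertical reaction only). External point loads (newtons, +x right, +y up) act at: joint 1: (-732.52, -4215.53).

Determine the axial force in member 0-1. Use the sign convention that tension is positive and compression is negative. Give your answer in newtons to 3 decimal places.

N=3 nodes, M=3 members, R=3 reactions → 2N=6, M+R=6
member 0 (0-1): L=7.8746, (cx,cy)=(0.6827,0.7307)
member 1 (0-2): L=10.0000, (cx,cy)=(1.0000,0.0000)
member 2 (1-2): L=7.3817, (cx,cy)=(0.6264,-0.7795)
solve A·x = −loads:
  F[0-1] = -3244.4938 N (compression)
  F[0-2] = +1482.4902 N (tension)
  F[1-2] = -2366.6388 N (compression)
  Rx@0 = +732.5200 N
  Ry@0 = +2370.7531 N
  Ry@2 = +1844.7769 N

-3244.494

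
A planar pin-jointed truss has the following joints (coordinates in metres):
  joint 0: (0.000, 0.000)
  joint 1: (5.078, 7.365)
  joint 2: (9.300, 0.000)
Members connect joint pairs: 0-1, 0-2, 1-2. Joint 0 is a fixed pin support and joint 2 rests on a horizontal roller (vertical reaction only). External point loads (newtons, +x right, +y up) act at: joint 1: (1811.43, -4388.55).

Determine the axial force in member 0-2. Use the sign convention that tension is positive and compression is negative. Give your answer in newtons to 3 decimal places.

2196.001

N=3 nodes, M=3 members, R=3 reactions → 2N=6, M+R=6
member 0 (0-1): L=8.9459, (cx,cy)=(0.5676,0.8233)
member 1 (0-2): L=9.3000, (cx,cy)=(1.0000,0.0000)
member 2 (1-2): L=8.4893, (cx,cy)=(0.4973,-0.8676)
solve A·x = −loads:
  F[0-1] = -677.4983 N (compression)
  F[0-2] = +2196.0009 N (tension)
  F[1-2] = -4415.5727 N (compression)
  Rx@0 = -1811.4300 N
  Ry@0 = +557.7716 N
  Ry@2 = +3830.7784 N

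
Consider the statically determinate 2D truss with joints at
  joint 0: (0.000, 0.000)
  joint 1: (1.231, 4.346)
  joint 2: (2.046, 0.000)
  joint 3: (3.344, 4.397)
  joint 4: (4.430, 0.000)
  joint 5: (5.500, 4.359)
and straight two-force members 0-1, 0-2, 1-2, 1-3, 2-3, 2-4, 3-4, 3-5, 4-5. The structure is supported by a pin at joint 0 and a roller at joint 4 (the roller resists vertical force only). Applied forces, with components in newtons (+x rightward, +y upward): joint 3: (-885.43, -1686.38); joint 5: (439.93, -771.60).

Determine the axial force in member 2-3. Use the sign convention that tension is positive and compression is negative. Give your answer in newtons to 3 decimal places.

-693.771

N=6 nodes, M=9 members, R=3 reactions → 2N=12, M+R=12
member 0 (0-1): L=4.5170, (cx,cy)=(0.2725,0.9621)
member 1 (0-2): L=2.0460, (cx,cy)=(1.0000,0.0000)
member 2 (1-2): L=4.4218, (cx,cy)=(0.1843,-0.9829)
member 3 (1-3): L=2.1136, (cx,cy)=(0.9997,0.0241)
member 4 (2-3): L=4.5846, (cx,cy)=(0.2831,0.9591)
member 5 (2-4): L=2.3840, (cx,cy)=(1.0000,0.0000)
member 6 (3-4): L=4.5291, (cx,cy)=(0.2398,-0.9708)
member 7 (3-5): L=2.1563, (cx,cy)=(0.9998,-0.0176)
member 8 (4-5): L=4.4884, (cx,cy)=(0.2384,0.9712)
solve A·x = −loads:
  F[0-1] = -699.4736 N (compression)
  F[0-2] = -254.8742 N (compression)
  F[1-2] = +676.9832 N (tension)
  F[1-3] = -315.4963 N (compression)
  F[2-3] = -693.7710 N (compression)
  F[2-4] = +66.3268 N (tension)
  F[3-4] = -1055.2109 N (compression)
  F[3-5] = +626.7203 N (tension)
  F[4-5] = -783.1342 N (compression)
  Rx@0 = +445.5000 N
  Ry@0 = +672.9972 N
  Ry@4 = +1784.9828 N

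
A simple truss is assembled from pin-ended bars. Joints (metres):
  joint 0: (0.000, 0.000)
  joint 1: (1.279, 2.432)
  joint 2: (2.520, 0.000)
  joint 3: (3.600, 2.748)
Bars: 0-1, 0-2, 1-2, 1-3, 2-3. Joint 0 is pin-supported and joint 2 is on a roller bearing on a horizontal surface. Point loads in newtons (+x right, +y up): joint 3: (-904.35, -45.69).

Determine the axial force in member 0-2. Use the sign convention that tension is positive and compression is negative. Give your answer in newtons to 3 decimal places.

-396.015

N=4 nodes, M=5 members, R=3 reactions → 2N=8, M+R=8
member 0 (0-1): L=2.7478, (cx,cy)=(0.4655,0.8851)
member 1 (0-2): L=2.5200, (cx,cy)=(1.0000,0.0000)
member 2 (1-2): L=2.7303, (cx,cy)=(0.4545,-0.8907)
member 3 (1-3): L=2.3424, (cx,cy)=(0.9909,0.1349)
member 4 (2-3): L=2.9526, (cx,cy)=(0.3658,0.9307)
solve A·x = −loads:
  F[0-1] = -1092.1088 N (compression)
  F[0-2] = -396.0155 N (compression)
  F[1-2] = +942.0173 N (tension)
  F[1-3] = -945.1435 N (compression)
  F[2-3] = +87.9049 N (tension)
  Rx@0 = +904.3500 N
  Ry@0 = +966.5907 N
  Ry@2 = -920.9007 N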